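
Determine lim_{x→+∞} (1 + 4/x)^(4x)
As x → +∞: write (1 + 4/x)^(4x) = ((1 + 4/x)^x)^4 → (e^4)^4 = e^16.
Limit = e^(16).

Final answer: e^(16)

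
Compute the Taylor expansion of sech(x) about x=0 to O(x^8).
-61·x^6/720 + 5·x^4/24 - x^2/2 + 1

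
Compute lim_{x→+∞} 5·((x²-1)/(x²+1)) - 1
Evaluate the dominant behaviour as x → +∞; each term tends to a finite value or vanishes.
Limit = 4.

Final answer: 4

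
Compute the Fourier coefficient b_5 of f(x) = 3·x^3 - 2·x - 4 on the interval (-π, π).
b_5 = (1/π) ∫_{-π}^{π} f(x)·sin(5x) dx.
Evaluate the integral (use parity and integration by parts as needed): b_5 = -136/125 + 6·π^2/5.

Final answer: -136/125 + 6·π^2/5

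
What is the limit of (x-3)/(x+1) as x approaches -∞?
Evaluate the dominant behaviour as x → -∞; each term tends to a finite value or vanishes.
Limit = 1.

Final answer: 1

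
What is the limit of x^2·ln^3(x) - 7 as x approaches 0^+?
The product is a 0·∞ indeterminate form at x → 0⁺.
Rewrite the product as ln^3(x) / x^(-2) and apply L'Hôpital, or use the standard hierarchy x^(-2) ≫ |ln x|^3 as x → 0⁺.
The indeterminate product → 0, so the limit = -7.

Final answer: -7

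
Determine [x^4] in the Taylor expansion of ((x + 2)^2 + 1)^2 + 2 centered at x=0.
Expand to order 4: ((x + 2)^2 + 1)^2 + 2 = x^4 + 8·x^3 + 26·x^2 + 40·x + 27 + O(x^5).
The coefficient of x^4 is 1.

Final answer: 1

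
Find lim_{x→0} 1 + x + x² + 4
Direct substitution at x = 0 gives 5.

Final answer: 5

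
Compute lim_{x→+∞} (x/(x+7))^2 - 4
As x → +∞: x/(x+7) = 1/(1 + 7/x) → 1, and the 2nd power of a limit-1 base also → 1; with the additive constant, 1 - 4 = -3.
Limit = -3.

Final answer: -3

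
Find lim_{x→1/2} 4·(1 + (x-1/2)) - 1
Direct substitution at x = 1/2 gives 3.

Final answer: 3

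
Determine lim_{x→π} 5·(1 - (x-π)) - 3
Direct substitution at x = π gives 2.

Final answer: 2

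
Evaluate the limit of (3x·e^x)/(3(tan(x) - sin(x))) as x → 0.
Both numerator and denominator → 0 as x → 0; this is a 0/0 indeterminate form.
Expand each to leading order near x = 0: numerator ~ 3·x, denominator ~ 3·x^3/2.
The limit of the ratio is ∞.

Final answer: ∞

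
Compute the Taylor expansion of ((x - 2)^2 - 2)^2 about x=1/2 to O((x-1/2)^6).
1/16 - 3·(x - 1/2)/2 + 19·(x - 1/2)^2/2 - 6·(x - 1/2)^3 + (x - 1/2)^4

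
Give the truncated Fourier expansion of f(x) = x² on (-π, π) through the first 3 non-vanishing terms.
-4·cos(x) + cos(2·x) + π^2/3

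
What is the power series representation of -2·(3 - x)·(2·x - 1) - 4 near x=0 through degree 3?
4·x^2 - 14·x + 2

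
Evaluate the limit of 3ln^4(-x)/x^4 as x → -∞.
This is an ∞/∞ indeterminate form as x → -∞.
Compare growth rates of the dominant terms (exponentials ≫ polynomials ≫ logarithms), or apply L'Hôpital's rule; the quotient → 0.
Limit = 0.

Final answer: 0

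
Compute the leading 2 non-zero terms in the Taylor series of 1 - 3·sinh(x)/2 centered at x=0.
1 - 3·x/2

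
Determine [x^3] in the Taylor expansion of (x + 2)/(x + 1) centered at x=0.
Expand to order 3: (x + 2)/(x + 1) = -x^3 + x^2 - x + 2 + O(x^4).
The coefficient of x^3 is -1.

Final answer: -1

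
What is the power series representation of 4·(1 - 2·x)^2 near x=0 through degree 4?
16·x^2 - 16·x + 4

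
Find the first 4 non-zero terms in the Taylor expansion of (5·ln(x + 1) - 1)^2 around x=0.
-85·x^3/3 + 30·x^2 - 10·x + 1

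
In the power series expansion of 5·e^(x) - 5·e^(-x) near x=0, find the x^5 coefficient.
Expand to order 5: 5·e^(x) - 5·e^(-x) = x^5/12 + 5·x^3/3 + 10·x + O(x^6).
The coefficient of x^5 is 1/12.

Final answer: 1/12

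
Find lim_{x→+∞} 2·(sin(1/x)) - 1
Evaluate the dominant behaviour as x → +∞; each term tends to a finite value or vanishes.
Limit = -1.

Final answer: -1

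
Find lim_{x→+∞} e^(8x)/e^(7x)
This is an ∞/∞ indeterminate form as x → +∞.
Rewrite e^(8x)/e^(7x) = e^((8−7)x) = e^(x); the exponent coefficient is 1 > 0 so e^(x) → ∞.
Limit = ∞.

Final answer: ∞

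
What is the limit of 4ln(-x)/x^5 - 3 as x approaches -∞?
The quotient is an ∞/∞ indeterminate form as x → -∞.
Compare growth rates of the dominant terms (exponentials ≫ polynomials ≫ logarithms), or apply L'Hôpital's rule; the quotient → 0.
Adding the constant: 0 - 3 = -3. Limit = -3.

Final answer: -3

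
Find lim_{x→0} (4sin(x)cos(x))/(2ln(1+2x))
Both numerator and denominator → 0 as x → 0; this is a 0/0 indeterminate form.
Expand each to leading order near x = 0: numerator ~ 4·x, denominator ~ 4·x.
The limit of the ratio is 1.

Final answer: 1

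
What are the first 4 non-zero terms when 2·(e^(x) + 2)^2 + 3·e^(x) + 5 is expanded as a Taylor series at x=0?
9·x^3/2 + 19·x^2/2 + 15·x + 26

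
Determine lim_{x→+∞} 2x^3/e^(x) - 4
The quotient is an ∞/∞ indeterminate form as x → +∞.
The exponential denominator e^(x) dominates the polynomial numerator (e^x ≫ x^3 as x → ∞), so the quotient → 0.
Adding the constant: 0 - 4 = -4. Limit = -4.

Final answer: -4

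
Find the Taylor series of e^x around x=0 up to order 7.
x^7/5040 + x^6/720 + x^5/120 + x^4/24 + x^3/6 + x^2/2 + x + 1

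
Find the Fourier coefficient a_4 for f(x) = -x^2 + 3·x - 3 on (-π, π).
a_4 = (1/π) ∫_{-π}^{π} f(x)·cos(4x) dx.
Evaluate the integral (use parity and integration by parts as needed): a_4 = -1/4.

Final answer: -1/4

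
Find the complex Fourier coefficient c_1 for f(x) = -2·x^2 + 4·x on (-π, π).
Compute the real Fourier coefficients first: a_1 = 8, b_1 = 8.
Then c_1 = (a_1 − i·b_1)/2 = 4 - 4·i.

Final answer: 4 - 4·i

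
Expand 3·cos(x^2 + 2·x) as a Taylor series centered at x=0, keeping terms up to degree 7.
x^7/5 + 41·x^6/15 + 4·x^5 + x^4/2 - 6·x^3 - 6·x^2 + 3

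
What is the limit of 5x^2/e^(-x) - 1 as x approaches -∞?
The quotient is an ∞/∞ indeterminate form as x → -∞.
Compare growth rates of the dominant terms (exponentials ≫ polynomials ≫ logarithms), or apply L'Hôpital's rule; the quotient → 0.
Adding the constant: 0 - 1 = -1. Limit = -1.

Final answer: -1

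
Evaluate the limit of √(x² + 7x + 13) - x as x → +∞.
This is an ∞ − ∞ indeterminate form.
Multiply and divide by the conjugate √(x²+7x + 13) + x; the x² terms cancel, leaving (7x + 13)/(√(x²+7x + 13)+x) → 7/2.
Limit = 7/2.

Final answer: 7/2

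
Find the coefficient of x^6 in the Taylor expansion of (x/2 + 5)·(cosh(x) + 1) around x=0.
Expand to order 6: (x/2 + 5)·(cosh(x) + 1) = x^6/144 + x^5/48 + 5·x^4/24 + x^3/4 + 5·x^2/2 + x + 10 + O(x^7).
The coefficient of x^6 is 1/144.

Final answer: 1/144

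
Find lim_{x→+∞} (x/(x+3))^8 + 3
As x → +∞: x/(x+3) = 1/(1 + 3/x) → 1, and the 8th power of a limit-1 base also → 1; with the additive constant, 1 + 3 = 4.
Limit = 4.

Final answer: 4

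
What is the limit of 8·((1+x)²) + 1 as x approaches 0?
Direct substitution at x = 0 gives 9.

Final answer: 9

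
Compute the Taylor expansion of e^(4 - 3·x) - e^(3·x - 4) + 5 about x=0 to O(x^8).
x^7·(-243·e^(4)/560 - 243·e^(-4)/560) + x^6·(-81·e^(-4)/80 + 81·e^(4)/80) + x^5·(-81·e^(4)/40 - 81·e^(-4)/40) + x^4·(-27·e^(-4)/8 + 27·e^(4)/8) + x^3·(-9·e^(4)/2 - 9·e^(-4)/2) + x^2·(-9·e^(-4)/2 + 9·e^(4)/2) + x·(-3·e^(4) - 3·e^(-4)) - e^(-4) + 5 + e^(4)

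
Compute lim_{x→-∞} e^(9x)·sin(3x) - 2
Evaluate the dominant behaviour as x → -∞; each term tends to a finite value or vanishes.
Limit = -2.

Final answer: -2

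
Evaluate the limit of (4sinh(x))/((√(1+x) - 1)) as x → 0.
Both numerator and denominator → 0 as x → 0; this is a 0/0 indeterminate form.
Expand each to leading order near x = 0: numerator ~ 4·x, denominator ~ x/2.
The limit of the ratio is 8.

Final answer: 8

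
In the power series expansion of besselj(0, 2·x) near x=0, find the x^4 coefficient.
Expand to order 4: besselj(0, 2·x) = x^4/4 - x^2 + 1 + O(x^5).
The coefficient of x^4 is 1/4.

Final answer: 1/4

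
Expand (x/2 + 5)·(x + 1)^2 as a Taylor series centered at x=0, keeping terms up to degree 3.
x^3/2 + 6·x^2 + 21·x/2 + 5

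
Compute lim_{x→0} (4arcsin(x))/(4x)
Both numerator and denominator → 0 as x → 0; this is a 0/0 indeterminate form.
Expand each to leading order near x = 0: numerator ~ 4·x, denominator ~ 4·x.
The limit of the ratio is 1.

Final answer: 1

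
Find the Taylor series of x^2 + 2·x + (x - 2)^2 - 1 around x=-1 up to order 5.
7 - 6·(x + 1) + 2·(x + 1)^2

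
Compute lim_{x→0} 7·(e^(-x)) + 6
Direct substitution at x = 0 gives 13.

Final answer: 13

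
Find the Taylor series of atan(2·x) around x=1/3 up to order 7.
atan(2/3) + 18·(x - 1/3)/13 - 216·(x - 1/3)^2/169 + 648·(x - 1/3)^3/2197 + 38880·(x - 1/3)^4/28561 - 4642272·(x - 1/3)^5/1856465 + 6438528·(x - 1/3)^6/4826809 + 1245435264·(x - 1/3)^7/439239619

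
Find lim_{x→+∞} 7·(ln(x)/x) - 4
Evaluate the dominant behaviour as x → +∞; each term tends to a finite value or vanishes.
Limit = -4.

Final answer: -4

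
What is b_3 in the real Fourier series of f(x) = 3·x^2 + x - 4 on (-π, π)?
b_3 = (1/π) ∫_{-π}^{π} f(x)·sin(3x) dx.
Evaluate the integral (use parity and integration by parts as needed): b_3 = 2/3.

Final answer: 2/3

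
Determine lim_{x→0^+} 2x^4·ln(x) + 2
The product is a 0·∞ indeterminate form at x → 0⁺.
Rewrite the product as 2·ln(x) / x^(-4) and apply L'Hôpital, or use the standard hierarchy x^(-4) ≫ |ln x| as x → 0⁺.
The indeterminate product → 0, so the limit = 2.

Final answer: 2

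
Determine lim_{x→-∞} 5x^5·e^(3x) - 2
The product is a 0·∞ indeterminate form at x → -∞.
Rewrite the product as 5x^5 / e^(-3x) (an ∞/∞ form) and apply L'Hôpital, or use the standard hierarchy e^(3|x|) ≫ |x^5| as x → -∞.
The indeterminate product → 0, so the limit = -2.

Final answer: -2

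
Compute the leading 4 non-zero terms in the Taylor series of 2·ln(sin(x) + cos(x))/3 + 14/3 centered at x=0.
4·x^3/9 - 2·x^2/3 + 2·x/3 + 14/3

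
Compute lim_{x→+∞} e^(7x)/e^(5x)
This is an ∞/∞ indeterminate form as x → +∞.
Rewrite e^(7x)/e^(5x) = e^((7−5)x) = e^(2x); the exponent coefficient is 2 > 0 so e^(2x) → ∞.
Limit = ∞.

Final answer: ∞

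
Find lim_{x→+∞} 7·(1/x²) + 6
Evaluate the dominant behaviour as x → +∞; each term tends to a finite value or vanishes.
Limit = 6.

Final answer: 6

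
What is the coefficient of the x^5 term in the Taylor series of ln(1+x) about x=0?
Expand to order 5: ln(1+x) = x^5/5 - x^4/4 + x^3/3 - x^2/2 + x + O(x^6).
The coefficient of x^5 is 1/5.

Final answer: 1/5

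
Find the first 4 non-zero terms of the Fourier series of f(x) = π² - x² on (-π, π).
4·cos(x) - cos(2·x) + 4·cos(3·x)/9 + 2·π^2/3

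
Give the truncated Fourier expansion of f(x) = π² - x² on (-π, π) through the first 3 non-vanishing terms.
4·cos(x) - cos(2·x) + 2·π^2/3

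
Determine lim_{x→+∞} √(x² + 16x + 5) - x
This is an ∞ − ∞ indeterminate form.
Multiply and divide by the conjugate √(x²+16x + 5) + x; the x² terms cancel, leaving (16x + 5)/(√(x²+16x + 5)+x) → 16/2 = 8.
Limit = 8.

Final answer: 8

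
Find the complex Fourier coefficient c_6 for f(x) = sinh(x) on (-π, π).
Compute the real Fourier coefficients first: a_6 = 0, b_6 = -12·sinh(π)/(37·π).
Then c_6 = (a_6 − i·b_6)/2 = 6·i·sinh(π)/(37·π).

Final answer: 6·i·sinh(π)/(37·π)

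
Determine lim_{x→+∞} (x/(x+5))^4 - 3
As x → +∞: x/(x+5) = 1/(1 + 5/x) → 1, and the 4th power of a limit-1 base also → 1; with the additive constant, 1 - 3 = -2.
Limit = -2.

Final answer: -2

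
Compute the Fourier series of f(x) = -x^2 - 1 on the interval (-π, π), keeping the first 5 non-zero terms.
4·cos(x) - cos(2·x) + 4·cos(3·x)/9 - cos(4·x)/4 - π^2/3 - 1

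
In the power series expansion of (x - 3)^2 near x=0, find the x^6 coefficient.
Expand to order 6: (x - 3)^2 = x^2 - 6·x + 9 + O(x^7).
The coefficient of x^6 is 0.

Final answer: 0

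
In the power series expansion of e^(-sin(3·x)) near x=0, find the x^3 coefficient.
Expand to order 3: e^(-sin(3·x)) = 9·x^2/2 - 3·x + 1 + O(x^4).
The coefficient of x^3 is 0.

Final answer: 0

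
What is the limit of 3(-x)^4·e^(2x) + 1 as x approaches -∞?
The product is a 0·∞ indeterminate form at x → -∞.
Rewrite the product as 3(-x)^4 / e^(-2x) (an ∞/∞ form) and apply L'Hôpital, or use the standard hierarchy e^(2|x|) ≫ |(-x)^4| as x → -∞.
The indeterminate product → 0, so the limit = 1.

Final answer: 1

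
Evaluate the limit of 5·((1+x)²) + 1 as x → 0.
Direct substitution at x = 0 gives 6.

Final answer: 6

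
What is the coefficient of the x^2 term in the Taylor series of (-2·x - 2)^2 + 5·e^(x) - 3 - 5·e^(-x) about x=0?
Expand to order 2: (-2·x - 2)^2 + 5·e^(x) - 3 - 5·e^(-x) = 4·x^2 + 18·x + 1 + O(x^3).
The coefficient of x^2 is 4.

Final answer: 4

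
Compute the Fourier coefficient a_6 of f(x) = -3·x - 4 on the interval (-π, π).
a_6 = (1/π) ∫_{-π}^{π} f(x)·cos(6x) dx.
Evaluate the integral (use parity and integration by parts as needed): a_6 = 0.

Final answer: 0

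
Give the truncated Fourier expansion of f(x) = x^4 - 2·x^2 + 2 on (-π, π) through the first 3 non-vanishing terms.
(56 - 8·π^2)·cos(x) + (-5 + 2·π^2)·cos(2·x) - 2·π^2/3 + 2 + π^4/5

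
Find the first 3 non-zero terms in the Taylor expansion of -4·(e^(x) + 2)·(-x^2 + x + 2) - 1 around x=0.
4·x^2 - 20·x - 25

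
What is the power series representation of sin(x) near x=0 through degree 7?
-x^7/5040 + x^5/120 - x^3/6 + x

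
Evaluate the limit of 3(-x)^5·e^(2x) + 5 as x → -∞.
The product is a 0·∞ indeterminate form at x → -∞.
Rewrite the product as 3(-x)^5 / e^(-2x) (an ∞/∞ form) and apply L'Hôpital, or use the standard hierarchy e^(2|x|) ≫ |(-x)^5| as x → -∞.
The indeterminate product → 0, so the limit = 5.

Final answer: 5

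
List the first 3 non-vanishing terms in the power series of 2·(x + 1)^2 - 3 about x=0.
2·x^2 + 4·x - 1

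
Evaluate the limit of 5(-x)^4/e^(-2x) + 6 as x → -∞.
The quotient is an ∞/∞ indeterminate form as x → -∞.
Compare growth rates of the dominant terms (exponentials ≫ polynomials ≫ logarithms), or apply L'Hôpital's rule; the quotient → 0.
Adding the constant: 0 + 6 = 6. Limit = 6.

Final answer: 6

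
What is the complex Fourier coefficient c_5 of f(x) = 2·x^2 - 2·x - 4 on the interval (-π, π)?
Compute the real Fourier coefficients first: a_5 = -8/25, b_5 = -4/5.
Then c_5 = (a_5 − i·b_5)/2 = -4/25 + 2·i/5.

Final answer: -4/25 + 2·i/5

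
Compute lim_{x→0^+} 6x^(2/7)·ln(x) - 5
The product is a 0·∞ indeterminate form at x → 0⁺.
Rewrite the product as 6·ln(x) / x^(-2/7) and apply L'Hôpital, or use the standard hierarchy x^(-2/7) ≫ |ln x| as x → 0⁺.
The indeterminate product → 0, so the limit = -5.

Final answer: -5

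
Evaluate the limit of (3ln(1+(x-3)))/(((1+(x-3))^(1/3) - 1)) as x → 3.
Both numerator and denominator → 0 as x → 3; this is a 0/0 indeterminate form.
Expand each to leading order near x = 3: numerator ~ 3·(x - 3), denominator ~ (x - 3)/3.
The limit of the ratio is 9.

Final answer: 9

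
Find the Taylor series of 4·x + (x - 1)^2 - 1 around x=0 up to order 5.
x^2 + 2·x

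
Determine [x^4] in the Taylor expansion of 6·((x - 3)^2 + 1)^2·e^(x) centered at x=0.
Expand to order 4: 6·((x - 3)^2 + 1)^2·e^(x) = 7·x^4 + 4·x^3 - 84·x^2 - 120·x + 600 + O(x^5).
The coefficient of x^4 is 7.

Final answer: 7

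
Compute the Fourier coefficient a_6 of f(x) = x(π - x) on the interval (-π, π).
a_6 = (1/π) ∫_{-π}^{π} f(x)·cos(6x) dx.
Evaluate the integral (use parity and integration by parts as needed): a_6 = -1/9.

Final answer: -1/9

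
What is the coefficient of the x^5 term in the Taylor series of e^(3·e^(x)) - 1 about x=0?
Expand to order 5: e^(3·e^(x)) - 1 = 311·x^5·e^(3)/20 + 103·x^4·e^(3)/8 + 19·x^3·e^(3)/2 + 6·x^2·e^(3) + 3·x·e^(3) - 1 + e^(3) + O(x^6).
The coefficient of x^5 is 311·e^(3)/20.

Final answer: 311·e^(3)/20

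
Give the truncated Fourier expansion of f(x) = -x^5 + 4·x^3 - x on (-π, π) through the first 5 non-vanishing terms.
(-290 - 2·π^4 + 48·π^2)·sin(x) + (-9·π^2 + 29/2 + π^4)·sin(2·x) + (-2·π^4/3 - 278/81 + 112·π^2/27)·sin(3·x) + (-21·π^2/8 + 95/64 + π^4/2)·sin(4·x) + (-2·π^4/5 - 538/625 + 48·π^2/25)·sin(5·x)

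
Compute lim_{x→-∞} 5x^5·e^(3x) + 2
The product is a 0·∞ indeterminate form at x → -∞.
Rewrite the product as 5x^5 / e^(-3x) (an ∞/∞ form) and apply L'Hôpital, or use the standard hierarchy e^(3|x|) ≫ |x^5| as x → -∞.
The indeterminate product → 0, so the limit = 2.

Final answer: 2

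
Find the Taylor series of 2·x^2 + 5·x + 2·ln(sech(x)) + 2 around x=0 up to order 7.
-2·x^6/45 + x^4/6 + x^2 + 5·x + 2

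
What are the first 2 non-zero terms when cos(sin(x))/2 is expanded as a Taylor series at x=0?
1/2 - x^2/4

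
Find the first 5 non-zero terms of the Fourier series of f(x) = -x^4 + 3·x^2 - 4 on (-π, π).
(-60 + 8·π^2)·cos(x) + (6 - 2·π^2)·cos(2·x) + (-52/27 + 8·π^2/9)·cos(3·x) + (15/16 - π^2/2)·cos(4·x) - π^4/5 - 4 + π^2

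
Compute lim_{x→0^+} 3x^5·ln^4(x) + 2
The product is a 0·∞ indeterminate form at x → 0⁺.
Rewrite the product as 3·ln^4(x) / x^(-5) and apply L'Hôpital, or use the standard hierarchy x^(-5) ≫ |ln x|^4 as x → 0⁺.
The indeterminate product → 0, so the limit = 2.

Final answer: 2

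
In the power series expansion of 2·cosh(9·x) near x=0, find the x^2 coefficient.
Expand to order 2: 2·cosh(9·x) = 81·x^2 + 2 + O(x^3).
The coefficient of x^2 is 81.

Final answer: 81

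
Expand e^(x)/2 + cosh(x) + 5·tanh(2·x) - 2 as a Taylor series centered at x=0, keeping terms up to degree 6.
x^6/480 + 1707·x^5/80 + x^4/16 - 53·x^3/4 + 3·x^2/4 + 21·x/2 - 1/2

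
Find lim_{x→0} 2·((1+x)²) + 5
Direct substitution at x = 0 gives 7.

Final answer: 7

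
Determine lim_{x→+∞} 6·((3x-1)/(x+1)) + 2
Evaluate the dominant behaviour as x → +∞; each term tends to a finite value or vanishes.
Limit = 20.

Final answer: 20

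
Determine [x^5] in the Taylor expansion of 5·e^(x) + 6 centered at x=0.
Expand to order 5: 5·e^(x) + 6 = x^5/24 + 5·x^4/24 + 5·x^3/6 + 5·x^2/2 + 5·x + 11 + O(x^6).
The coefficient of x^5 is 1/24.

Final answer: 1/24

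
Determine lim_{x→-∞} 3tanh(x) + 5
Evaluate the dominant behaviour as x → -∞; each term tends to a finite value or vanishes.
Limit = 2.

Final answer: 2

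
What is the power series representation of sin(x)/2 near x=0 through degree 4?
-x^3/12 + x/2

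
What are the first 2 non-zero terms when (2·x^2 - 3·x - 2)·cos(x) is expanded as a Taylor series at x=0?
-3·x - 2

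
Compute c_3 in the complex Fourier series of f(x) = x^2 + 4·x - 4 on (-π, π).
Compute the real Fourier coefficients first: a_3 = -4/9, b_3 = 8/3.
Then c_3 = (a_3 − i·b_3)/2 = -2/9 - 4·i/3.

Final answer: -2/9 - 4·i/3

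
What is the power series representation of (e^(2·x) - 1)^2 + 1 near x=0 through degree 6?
248·x^6/45 + 8·x^5 + 28·x^4/3 + 8·x^3 + 4·x^2 + 1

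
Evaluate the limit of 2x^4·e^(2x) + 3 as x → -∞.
The product is a 0·∞ indeterminate form at x → -∞.
Rewrite the product as 2x^4 / e^(-2x) (an ∞/∞ form) and apply L'Hôpital, or use the standard hierarchy e^(2|x|) ≫ |x^4| as x → -∞.
The indeterminate product → 0, so the limit = 3.

Final answer: 3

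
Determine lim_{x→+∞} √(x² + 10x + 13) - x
This is an ∞ − ∞ indeterminate form.
Multiply and divide by the conjugate √(x²+10x + 13) + x; the x² terms cancel, leaving (10x + 13)/(√(x²+10x + 13)+x) → 10/2 = 5.
Limit = 5.

Final answer: 5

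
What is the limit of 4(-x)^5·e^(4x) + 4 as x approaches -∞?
The product is a 0·∞ indeterminate form at x → -∞.
Rewrite the product as 4(-x)^5 / e^(-4x) (an ∞/∞ form) and apply L'Hôpital, or use the standard hierarchy e^(4|x|) ≫ |(-x)^5| as x → -∞.
The indeterminate product → 0, so the limit = 4.

Final answer: 4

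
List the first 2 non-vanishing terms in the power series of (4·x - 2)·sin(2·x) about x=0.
8·x^2 - 4·x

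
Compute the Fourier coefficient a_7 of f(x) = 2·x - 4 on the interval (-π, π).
a_7 = (1/π) ∫_{-π}^{π} f(x)·cos(7x) dx.
Evaluate the integral (use parity and integration by parts as needed): a_7 = 0.

Final answer: 0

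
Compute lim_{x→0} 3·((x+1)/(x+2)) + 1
Direct substitution at x = 0 gives 5/2.

Final answer: 5/2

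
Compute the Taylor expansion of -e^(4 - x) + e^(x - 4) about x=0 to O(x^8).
x^7·(e^(-4)/5040 + e^(4)/5040) + x^6·(-e^(4)/720 + e^(-4)/720) + x^5·(e^(-4)/120 + e^(4)/120) + x^4·(-e^(4)/24 + e^(-4)/24) + x^3·(e^(-4)/6 + e^(4)/6) + x^2·(-e^(4)/2 + e^(-4)/2) + x·(e^(-4) + e^(4)) - e^(4) + e^(-4)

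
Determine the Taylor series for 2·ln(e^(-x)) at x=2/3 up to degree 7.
-4/3 - 2·(x - 2/3)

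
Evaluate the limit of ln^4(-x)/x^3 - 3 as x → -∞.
The quotient is an ∞/∞ indeterminate form as x → -∞.
Compare growth rates of the dominant terms (exponentials ≫ polynomials ≫ logarithms), or apply L'Hôpital's rule; the quotient → 0.
Adding the constant: 0 - 3 = -3. Limit = -3.

Final answer: -3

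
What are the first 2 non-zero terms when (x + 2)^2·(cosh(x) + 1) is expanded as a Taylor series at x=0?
8·x + 8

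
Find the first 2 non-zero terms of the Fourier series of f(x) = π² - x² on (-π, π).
4·cos(x) + 2·π^2/3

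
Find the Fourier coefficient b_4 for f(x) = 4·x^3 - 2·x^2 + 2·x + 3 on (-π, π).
b_4 = (1/π) ∫_{-π}^{π} f(x)·sin(4x) dx.
Evaluate the integral (use parity and integration by parts as needed): b_4 = -2·π^2 - 1/4.

Final answer: -2·π^2 - 1/4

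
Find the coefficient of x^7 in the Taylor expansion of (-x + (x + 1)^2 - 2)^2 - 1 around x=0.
Expand to order 7: (-x + (x + 1)^2 - 2)^2 - 1 = x^4 + 2·x^3 - x^2 - 2·x + O(x^8).
The coefficient of x^7 is 0.

Final answer: 0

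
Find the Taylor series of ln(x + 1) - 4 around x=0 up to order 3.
x^3/3 - x^2/2 + x - 4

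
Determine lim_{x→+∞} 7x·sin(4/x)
As x → +∞: let u = 4/x → 0⁺; then 7·x·sin(4/x) = 7·4·sin(u)/u → 7·4·1 = 28.
Limit = 28.

Final answer: 28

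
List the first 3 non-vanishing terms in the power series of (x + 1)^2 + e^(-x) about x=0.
3·x^2/2 + x + 2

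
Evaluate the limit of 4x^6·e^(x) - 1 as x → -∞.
The product is a 0·∞ indeterminate form at x → -∞.
Rewrite the product as 4x^6 / e^(-x) (an ∞/∞ form) and apply L'Hôpital, or use the standard hierarchy e^(|x|) ≫ |x^6| as x → -∞.
The indeterminate product → 0, so the limit = -1.

Final answer: -1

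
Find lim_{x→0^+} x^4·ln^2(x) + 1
The product is a 0·∞ indeterminate form at x → 0⁺.
Rewrite the product as ln^2(x) / x^(-4) and apply L'Hôpital, or use the standard hierarchy x^(-4) ≫ |ln x|^2 as x → 0⁺.
The indeterminate product → 0, so the limit = 1.

Final answer: 1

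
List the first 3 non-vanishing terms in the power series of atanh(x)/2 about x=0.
x^5/10 + x^3/6 + x/2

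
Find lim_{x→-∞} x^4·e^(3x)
This is a 0·∞ indeterminate form at x → -∞.
Rewrite the product as x^4 / e^(-3x) (an ∞/∞ form) and apply L'Hôpital, or use the standard hierarchy e^(3|x|) ≫ |x^4| as x → -∞.
The indeterminate product → 0, so the limit = 0.

Final answer: 0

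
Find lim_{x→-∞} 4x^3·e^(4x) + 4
The product is a 0·∞ indeterminate form at x → -∞.
Rewrite the product as 4x^3 / e^(-4x) (an ∞/∞ form) and apply L'Hôpital, or use the standard hierarchy e^(4|x|) ≫ |x^3| as x → -∞.
The indeterminate product → 0, so the limit = 4.

Final answer: 4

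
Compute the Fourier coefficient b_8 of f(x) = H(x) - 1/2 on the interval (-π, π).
b_8 = (1/π) ∫_{-π}^{π} f(x)·sin(8x) dx.
Evaluate the integral (use parity and integration by parts as needed): b_8 = 0.

Final answer: 0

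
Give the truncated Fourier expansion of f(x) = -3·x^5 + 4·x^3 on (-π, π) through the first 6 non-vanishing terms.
(-768 - 6·π^4 + 128·π^2)·sin(x) + (-19·π^2 + 57/2 + 3·π^4)·sin(2·x) + (-2·π^4 - 128/27 + 64·π^2/9)·sin(3·x) + (-31·π^2/8 + 93/64 + 3·π^4/2)·sin(4·x) + (-6·π^4/5 - 384/625 + 64·π^2/25)·sin(5·x) + (-17·π^2/9 + 17/54 + π^4)·sin(6·x)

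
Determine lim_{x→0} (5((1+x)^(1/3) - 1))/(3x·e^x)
Both numerator and denominator → 0 as x → 0; this is a 0/0 indeterminate form.
Expand each to leading order near x = 0: numerator ~ 5·x/3, denominator ~ 3·x.
The limit of the ratio is 5/9.

Final answer: 5/9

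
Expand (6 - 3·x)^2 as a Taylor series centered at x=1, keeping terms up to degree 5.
9 - 18·(x - 1) + 9·(x - 1)^2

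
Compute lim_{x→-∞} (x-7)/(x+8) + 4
Evaluate the dominant behaviour as x → -∞; each term tends to a finite value or vanishes.
Limit = 5.

Final answer: 5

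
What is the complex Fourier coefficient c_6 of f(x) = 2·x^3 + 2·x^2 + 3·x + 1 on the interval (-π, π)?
Compute the real Fourier coefficients first: a_6 = 2/9, b_6 = -2·π^2/3 - 8/9.
Then c_6 = (a_6 − i·b_6)/2 = 1/9 + 4·i/9 + i·π^2/3.

Final answer: 1/9 + 4·i/9 + i·π^2/3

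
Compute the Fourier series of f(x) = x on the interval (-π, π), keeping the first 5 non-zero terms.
2·sin(x) - sin(2·x) + 2·sin(3·x)/3 - sin(4·x)/2 + 2·sin(5·x)/5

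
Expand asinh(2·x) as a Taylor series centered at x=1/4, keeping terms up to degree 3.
asinh(1/2) + 4·√(5)·(x - 1/4)/5 - 8·√(5)·(x - 1/4)^2/25 - 64·√(5)·(x - 1/4)^3/375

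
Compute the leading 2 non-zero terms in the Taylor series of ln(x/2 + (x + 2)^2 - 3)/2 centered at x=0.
-73·x^2/16 + 9·x/4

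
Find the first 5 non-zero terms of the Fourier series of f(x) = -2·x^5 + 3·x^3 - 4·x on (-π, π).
(-524 - 4·π^4 + 86·π^2)·sin(x) + (-13·π^2 + 47/2 + 2·π^4)·sin(2·x) + (-4·π^4/3 - 484/81 + 134·π^2/27)·sin(3·x) + (-11·π^2/4 + 97/32 + π^4)·sin(4·x) + (-4·π^4/5 - 1276/625 + 46·π^2/25)·sin(5·x)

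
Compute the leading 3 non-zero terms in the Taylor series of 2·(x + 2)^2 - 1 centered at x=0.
2·x^2 + 8·x + 7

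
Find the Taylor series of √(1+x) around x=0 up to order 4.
-5·x^4/128 + x^3/16 - x^2/8 + x/2 + 1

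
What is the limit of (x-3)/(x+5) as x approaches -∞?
Evaluate the dominant behaviour as x → -∞; each term tends to a finite value or vanishes.
Limit = 1.

Final answer: 1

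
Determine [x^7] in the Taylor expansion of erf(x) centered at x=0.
Expand to order 7: erf(x) = -x^7/(21·√(π)) + x^5/(5·√(π)) - 2·x^3/(3·√(π)) + 2·x/√(π) + O(x^8).
The coefficient of x^7 is -1/(21·√(π)).

Final answer: -1/(21·√(π))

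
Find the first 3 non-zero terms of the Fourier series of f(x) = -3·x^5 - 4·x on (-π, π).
(-728 - 6·π^4 + 120·π^2)·sin(x) + (-15·π^2 + 53/2 + 3·π^4)·sin(2·x) + (-2·π^4 - 152/27 + 40·π^2/9)·sin(3·x)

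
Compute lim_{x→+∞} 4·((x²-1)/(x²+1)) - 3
Evaluate the dominant behaviour as x → +∞; each term tends to a finite value or vanishes.
Limit = 1.

Final answer: 1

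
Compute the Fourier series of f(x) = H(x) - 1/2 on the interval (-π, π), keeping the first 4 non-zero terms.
2·sin(x)/π + 2·sin(3·x)/(3·π) + 2·sin(5·x)/(5·π) + 2·sin(7·x)/(7·π)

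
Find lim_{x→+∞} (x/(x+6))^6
As x → +∞: x/(x+6) = 1/(1 + 6/x) → 1, and the 6th power of a limit-1 base also → 1.
Limit = 1.

Final answer: 1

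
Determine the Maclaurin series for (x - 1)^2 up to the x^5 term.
x^2 - 2·x + 1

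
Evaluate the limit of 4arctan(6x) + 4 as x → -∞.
Evaluate the dominant behaviour as x → -∞; each term tends to a finite value or vanishes.
Limit = 4 - 2·π.

Final answer: 4 - 2·π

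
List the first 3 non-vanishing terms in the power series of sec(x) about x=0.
5·x^4/24 + x^2/2 + 1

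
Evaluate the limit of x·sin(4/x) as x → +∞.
As x → +∞: let u = 4/x → 0⁺; then x·sin(4/x) = 4·sin(u)/u → 4·1 = 4.
Limit = 4.

Final answer: 4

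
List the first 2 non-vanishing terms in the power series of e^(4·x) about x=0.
4·x + 1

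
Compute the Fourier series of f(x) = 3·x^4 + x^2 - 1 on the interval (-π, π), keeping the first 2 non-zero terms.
(140 - 24·π^2)·cos(x) - 1 + π^2/3 + 3·π^4/5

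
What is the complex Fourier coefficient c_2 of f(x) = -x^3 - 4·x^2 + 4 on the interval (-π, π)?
Compute the real Fourier coefficients first: a_2 = -4, b_2 = -3/2 + π^2.
Then c_2 = (a_2 − i·b_2)/2 = -2 - i·π^2/2 + 3·i/4.

Final answer: -2 - i·π^2/2 + 3·i/4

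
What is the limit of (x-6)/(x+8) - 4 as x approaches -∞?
Evaluate the dominant behaviour as x → -∞; each term tends to a finite value or vanishes.
Limit = -3.

Final answer: -3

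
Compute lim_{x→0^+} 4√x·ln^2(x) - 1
The product is a 0·∞ indeterminate form at x → 0⁺.
Rewrite the product as 4·ln^2(x) / x^(-1/2) and apply L'Hôpital, or use the standard hierarchy x^(-1/2) ≫ |ln x|^2 as x → 0⁺.
The indeterminate product → 0, so the limit = -1.

Final answer: -1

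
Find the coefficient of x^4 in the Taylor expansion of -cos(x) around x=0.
Expand to order 4: -cos(x) = -x^4/24 + x^2/2 - 1 + O(x^5).
The coefficient of x^4 is -1/24.

Final answer: -1/24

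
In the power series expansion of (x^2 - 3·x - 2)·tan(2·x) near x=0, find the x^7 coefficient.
Expand to order 7: (x^2 - 3·x - 2)·tan(2·x) = -3008·x^7/315 - 64·x^6/5 - 88·x^5/15 - 8·x^4 - 10·x^3/3 - 6·x^2 - 4·x + O(x^8).
The coefficient of x^7 is -3008/315.

Final answer: -3008/315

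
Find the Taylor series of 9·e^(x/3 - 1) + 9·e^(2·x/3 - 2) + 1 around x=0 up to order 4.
x^4·(e^(-1)/216 + 2·e^(-2)/27) + x^3·(e^(-1)/18 + 4·e^(-2)/9) + x^2·(e^(-1)/2 + 2·e^(-2)) + x·(6·e^(-2) + 3·e^(-1)) + 1 + 9·e^(-2) + 9·e^(-1)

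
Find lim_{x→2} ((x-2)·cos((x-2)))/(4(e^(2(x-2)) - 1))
Both numerator and denominator → 0 as x → 2; this is a 0/0 indeterminate form.
Expand each to leading order near x = 2: numerator ~ (x - 2), denominator ~ 8·(x - 2).
The limit of the ratio is 1/8.

Final answer: 1/8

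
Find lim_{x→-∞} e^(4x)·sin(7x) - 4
Evaluate the dominant behaviour as x → -∞; each term tends to a finite value or vanishes.
Limit = -4.

Final answer: -4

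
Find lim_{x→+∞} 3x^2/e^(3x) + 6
The quotient is an ∞/∞ indeterminate form as x → +∞.
The exponential denominator e^(3x) dominates the polynomial numerator (e^x ≫ x^2 as x → ∞), so the quotient → 0.
Adding the constant: 0 + 6 = 6. Limit = 6.

Final answer: 6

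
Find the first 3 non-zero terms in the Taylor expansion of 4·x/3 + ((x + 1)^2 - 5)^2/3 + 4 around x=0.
-4·x^2/3 - 4·x + 28/3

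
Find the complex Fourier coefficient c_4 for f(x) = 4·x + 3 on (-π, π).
Compute the real Fourier coefficients first: a_4 = 0, b_4 = -2.
Then c_4 = (a_4 − i·b_4)/2 = i.

Final answer: i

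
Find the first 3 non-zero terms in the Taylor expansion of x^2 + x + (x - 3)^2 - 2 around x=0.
2·x^2 - 5·x + 7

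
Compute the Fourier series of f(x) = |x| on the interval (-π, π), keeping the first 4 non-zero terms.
-4·cos(x)/π - 4·cos(3·x)/(9·π) - 4·cos(5·x)/(25·π) + π/2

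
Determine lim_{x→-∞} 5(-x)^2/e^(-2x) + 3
The quotient is an ∞/∞ indeterminate form as x → -∞.
Compare growth rates of the dominant terms (exponentials ≫ polynomials ≫ logarithms), or apply L'Hôpital's rule; the quotient → 0.
Adding the constant: 0 + 3 = 3. Limit = 3.

Final answer: 3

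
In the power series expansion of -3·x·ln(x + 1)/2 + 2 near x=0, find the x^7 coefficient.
Expand to order 7: -3·x·ln(x + 1)/2 + 2 = x^7/4 - 3·x^6/10 + 3·x^5/8 - x^4/2 + 3·x^3/4 - 3·x^2/2 + 2 + O(x^8).
The coefficient of x^7 is 1/4.

Final answer: 1/4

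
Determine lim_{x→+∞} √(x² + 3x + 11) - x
As x → +∞: multiply by the conjugate to get (3x+11)/(√(x²+3x+11)+x); the denominator ~ 2x, so the limit is 3/2.
Limit = 3/2.

Final answer: 3/2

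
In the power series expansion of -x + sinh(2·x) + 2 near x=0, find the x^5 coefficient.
Expand to order 5: -x + sinh(2·x) + 2 = 4·x^5/15 + 4·x^3/3 + x + 2 + O(x^6).
The coefficient of x^5 is 4/15.

Final answer: 4/15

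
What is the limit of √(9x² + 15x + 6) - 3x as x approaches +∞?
As x → +∞: multiply by the conjugate to get (15x+6)/(√(9x²+15x+6)+3x); the denominator ~ 6x, so the limit is 15/6 = 5/2.
Limit = 5/2.

Final answer: 5/2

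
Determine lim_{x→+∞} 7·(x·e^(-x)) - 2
Evaluate the dominant behaviour as x → +∞; each term tends to a finite value or vanishes.
Limit = -2.

Final answer: -2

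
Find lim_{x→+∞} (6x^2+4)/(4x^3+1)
This is an ∞/∞ indeterminate form as x → +∞.
Divide numerator and denominator by x^3 and let the lower-order terms vanish; the numerator's degree 2 is below the denominator's degree 3, so the quotient → 0.
Limit = 0.

Final answer: 0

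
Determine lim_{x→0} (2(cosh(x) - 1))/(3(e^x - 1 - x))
Both numerator and denominator → 0 as x → 0; this is a 0/0 indeterminate form.
Expand each to leading order near x = 0: numerator ~ x^2, denominator ~ 3·x^2/2.
The limit of the ratio is 2/3.

Final answer: 2/3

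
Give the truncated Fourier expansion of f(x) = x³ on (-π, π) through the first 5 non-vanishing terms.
(-12 + 2·π^2)·sin(x) + (3/2 - π^2)·sin(2·x) + (-4/9 + 2·π^2/3)·sin(3·x) + (3/16 - π^2/2)·sin(4·x) + (-12/125 + 2·π^2/5)·sin(5·x)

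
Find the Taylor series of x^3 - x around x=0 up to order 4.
x^3 - x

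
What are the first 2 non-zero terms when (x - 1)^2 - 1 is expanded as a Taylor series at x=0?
x^2 - 2·x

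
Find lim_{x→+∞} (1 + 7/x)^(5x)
As x → +∞: write (1 + 7/x)^(5x) = ((1 + 7/x)^x)^5 → (e^7)^5 = e^35.
Limit = e^(35).

Final answer: e^(35)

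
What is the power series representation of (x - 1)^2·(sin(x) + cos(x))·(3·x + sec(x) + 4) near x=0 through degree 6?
-323·x^6/360 - 7·x^5/8 + 13·x^4/3 + 25·x^3/6 - 10·x^2 - 2·x + 5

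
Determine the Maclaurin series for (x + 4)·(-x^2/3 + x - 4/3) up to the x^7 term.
-x^3/3 - x^2/3 + 8·x/3 - 16/3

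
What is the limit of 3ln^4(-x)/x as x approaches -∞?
This is an ∞/∞ indeterminate form as x → -∞.
Compare growth rates of the dominant terms (exponentials ≫ polynomials ≫ logarithms), or apply L'Hôpital's rule; the quotient → 0.
Limit = 0.

Final answer: 0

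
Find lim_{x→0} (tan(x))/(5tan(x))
Both numerator and denominator → 0 as x → 0; this is a 0/0 indeterminate form.
Expand each to leading order near x = 0: numerator ~ x, denominator ~ 5·x.
The limit of the ratio is 1/5.

Final answer: 1/5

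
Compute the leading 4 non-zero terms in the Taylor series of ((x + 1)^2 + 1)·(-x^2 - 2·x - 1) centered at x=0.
-4·x^3 - 7·x^2 - 6·x - 2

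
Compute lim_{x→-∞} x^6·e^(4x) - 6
The product is a 0·∞ indeterminate form at x → -∞.
Rewrite the product as x^6 / e^(-4x) (an ∞/∞ form) and apply L'Hôpital, or use the standard hierarchy e^(4|x|) ≫ |x^6| as x → -∞.
The indeterminate product → 0, so the limit = -6.

Final answer: -6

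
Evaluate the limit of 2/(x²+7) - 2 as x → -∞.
Evaluate the dominant behaviour as x → -∞; each term tends to a finite value or vanishes.
Limit = -2.

Final answer: -2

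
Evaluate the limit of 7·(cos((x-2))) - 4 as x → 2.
Direct substitution at x = 2 gives 3.

Final answer: 3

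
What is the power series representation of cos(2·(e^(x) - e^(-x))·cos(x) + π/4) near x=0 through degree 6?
-152·√(2)·x^6/15 - 143·√(2)·x^5/15 + 8·√(2)·x^4 + 6·√(2)·x^3 - 4·√(2)·x^2 - 2·√(2)·x + √(2)/2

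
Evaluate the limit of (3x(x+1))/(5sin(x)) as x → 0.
Both numerator and denominator → 0 as x → 0; this is a 0/0 indeterminate form.
Expand each to leading order near x = 0: numerator ~ 3·x, denominator ~ 5·x.
The limit of the ratio is 3/5.

Final answer: 3/5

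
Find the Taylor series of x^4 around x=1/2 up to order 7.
1/16 + (x - 1/2)/2 + 3·(x - 1/2)^2/2 + 2·(x - 1/2)^3 + (x - 1/2)^4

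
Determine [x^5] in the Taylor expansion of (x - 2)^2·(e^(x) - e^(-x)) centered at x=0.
Expand to order 5: (x - 2)^2·(e^(x) - e^(-x)) = 2·x^5/5 - 4·x^4/3 + 10·x^3/3 - 8·x^2 + 8·x + O(x^6).
The coefficient of x^5 is 2/5.

Final answer: 2/5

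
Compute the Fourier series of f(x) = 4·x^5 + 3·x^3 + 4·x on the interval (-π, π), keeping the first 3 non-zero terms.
(-154·π^2 + 8·π^4 + 932)·sin(x) + (-4·π^4 - 59/2 + 17·π^2)·sin(2·x) + (-106·π^2/27 + 428/81 + 8·π^4/3)·sin(3·x)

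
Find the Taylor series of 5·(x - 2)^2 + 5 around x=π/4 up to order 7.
-5·π + 5·π^2/16 + 25 + (-20 + 5·π/2)·(x - π/4) + 5·(x - π/4)^2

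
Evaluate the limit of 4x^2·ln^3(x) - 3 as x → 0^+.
The product is a 0·∞ indeterminate form at x → 0⁺.
Rewrite the product as 4·ln^3(x) / x^(-2) and apply L'Hôpital, or use the standard hierarchy x^(-2) ≫ |ln x|^3 as x → 0⁺.
The indeterminate product → 0, so the limit = -3.

Final answer: -3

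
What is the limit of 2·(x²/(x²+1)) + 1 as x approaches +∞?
Evaluate the dominant behaviour as x → +∞; each term tends to a finite value or vanishes.
Limit = 3.

Final answer: 3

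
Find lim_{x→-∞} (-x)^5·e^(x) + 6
The product is a 0·∞ indeterminate form at x → -∞.
Rewrite the product as (-x)^5 / e^(-x) (an ∞/∞ form) and apply L'Hôpital, or use the standard hierarchy e^(|x|) ≫ |(-x)^5| as x → -∞.
The indeterminate product → 0, so the limit = 6.

Final answer: 6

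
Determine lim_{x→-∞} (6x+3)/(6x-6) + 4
Evaluate the dominant behaviour as x → -∞; each term tends to a finite value or vanishes.
Limit = 5.

Final answer: 5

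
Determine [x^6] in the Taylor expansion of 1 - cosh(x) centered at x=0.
Expand to order 6: 1 - cosh(x) = -x^6/720 - x^4/24 - x^2/2 + O(x^7).
The coefficient of x^6 is -1/720.

Final answer: -1/720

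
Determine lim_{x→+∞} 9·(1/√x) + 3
Evaluate the dominant behaviour as x → +∞; each term tends to a finite value or vanishes.
Limit = 3.

Final answer: 3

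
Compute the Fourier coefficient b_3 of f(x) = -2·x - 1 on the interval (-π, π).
b_3 = (1/π) ∫_{-π}^{π} f(x)·sin(3x) dx.
Evaluate the integral (use parity and integration by parts as needed): b_3 = -4/3.

Final answer: -4/3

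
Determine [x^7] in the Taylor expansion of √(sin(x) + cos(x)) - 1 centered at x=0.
Expand to order 7: √(sin(x) + cos(x)) - 1 = 11785·x^7/129024 - 467·x^6/5120 + 361·x^5/3840 - 13·x^4/128 + 5·x^3/48 - 3·x^2/8 + x/2 + O(x^8).
The coefficient of x^7 is 11785/129024.

Final answer: 11785/129024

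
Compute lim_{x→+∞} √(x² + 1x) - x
This is an ∞ − ∞ indeterminate form.
Multiply and divide by the conjugate √(x²+1x) + x; the x² terms cancel, leaving (1x)/(√(x²+1x)+x) → 1/2.
Limit = 1/2.

Final answer: 1/2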